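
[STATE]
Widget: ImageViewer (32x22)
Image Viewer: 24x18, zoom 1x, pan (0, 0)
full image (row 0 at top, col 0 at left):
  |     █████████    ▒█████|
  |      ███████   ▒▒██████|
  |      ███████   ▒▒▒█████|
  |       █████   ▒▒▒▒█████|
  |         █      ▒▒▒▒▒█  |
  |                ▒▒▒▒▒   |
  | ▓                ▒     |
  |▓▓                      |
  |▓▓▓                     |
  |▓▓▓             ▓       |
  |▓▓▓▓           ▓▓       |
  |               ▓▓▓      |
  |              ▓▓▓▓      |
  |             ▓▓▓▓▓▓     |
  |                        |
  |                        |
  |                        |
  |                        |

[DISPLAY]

     █████████    ▒█████        
      ███████   ▒▒██████        
      ███████   ▒▒▒█████        
       █████   ▒▒▒▒█████        
         █      ▒▒▒▒▒█          
                ▒▒▒▒▒           
 ▓                ▒             
▓▓                              
▓▓▓                             
▓▓▓             ▓               
▓▓▓▓           ▓▓               
               ▓▓▓              
              ▓▓▓▓              
             ▓▓▓▓▓▓             
                                
                                
                                
                                
                                
                                
                                
                                


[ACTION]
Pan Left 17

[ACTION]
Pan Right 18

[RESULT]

▒█████                          
██████                          
▒█████                          
▒█████                          
▒▒▒█                            
▒▒▒                             
▒                               
                                
                                
                                
                                
                                
                                
▓                               
                                
                                
                                
                                
                                
                                
                                
                                


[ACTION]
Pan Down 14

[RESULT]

                                
                                
                                
                                
                                
                                
                                
                                
                                
                                
                                
                                
                                
                                
                                
                                
                                
                                
                                
                                
                                
                                


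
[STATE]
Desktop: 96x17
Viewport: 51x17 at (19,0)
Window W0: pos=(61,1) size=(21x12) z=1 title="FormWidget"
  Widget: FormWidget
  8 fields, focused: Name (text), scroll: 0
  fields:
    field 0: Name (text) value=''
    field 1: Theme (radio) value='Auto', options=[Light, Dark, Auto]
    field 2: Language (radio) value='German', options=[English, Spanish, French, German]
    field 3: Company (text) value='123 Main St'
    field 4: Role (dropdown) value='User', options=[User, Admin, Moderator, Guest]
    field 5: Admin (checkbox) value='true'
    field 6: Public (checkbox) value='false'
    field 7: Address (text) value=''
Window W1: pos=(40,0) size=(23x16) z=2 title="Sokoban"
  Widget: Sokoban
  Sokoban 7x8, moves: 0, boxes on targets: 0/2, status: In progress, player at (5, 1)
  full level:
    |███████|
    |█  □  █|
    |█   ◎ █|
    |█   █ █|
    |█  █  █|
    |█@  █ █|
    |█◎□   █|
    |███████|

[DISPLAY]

                     ┏━━━━━━━━━━━━━━━━━━━━━┓       
                     ┃ Sokoban             ┃━━━━━━━
                     ┠─────────────────────┨FormWid
                     ┃███████              ┃───────
                     ┃█  □  █              ┃ Name: 
                     ┃█   ◎ █              ┃ Theme:
                     ┃█   █ █              ┃ Langua
                     ┃█  █  █              ┃ Compan
                     ┃█@  █ █              ┃ Role: 
                     ┃█◎□   █              ┃ Admin:
                     ┃███████              ┃ Public
                     ┃Moves: 0  0/2        ┃ Addres
                     ┃                     ┃━━━━━━━
                     ┃                     ┃       
                     ┃                     ┃       
                     ┗━━━━━━━━━━━━━━━━━━━━━┛       
                                                   


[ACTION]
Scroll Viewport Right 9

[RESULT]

            ┏━━━━━━━━━━━━━━━━━━━━━┓                
            ┃ Sokoban             ┃━━━━━━━━━━━━━━━━
            ┠─────────────────────┨FormWidget      
            ┃███████              ┃────────────────
            ┃█  □  █              ┃ Name:       [  
            ┃█   ◎ █              ┃ Theme:      ( )
            ┃█   █ █              ┃ Language:   ( )
            ┃█  █  █              ┃ Company:    [12
            ┃█@  █ █              ┃ Role:       [Us
            ┃█◎□   █              ┃ Admin:      [x]
            ┃███████              ┃ Public:     [ ]
            ┃Moves: 0  0/2        ┃ Address:    [  
            ┃                     ┃━━━━━━━━━━━━━━━━
            ┃                     ┃                
            ┃                     ┃                
            ┗━━━━━━━━━━━━━━━━━━━━━┛                
                                                   


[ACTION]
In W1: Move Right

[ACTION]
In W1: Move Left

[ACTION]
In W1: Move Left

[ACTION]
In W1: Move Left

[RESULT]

            ┏━━━━━━━━━━━━━━━━━━━━━┓                
            ┃ Sokoban             ┃━━━━━━━━━━━━━━━━
            ┠─────────────────────┨FormWidget      
            ┃███████              ┃────────────────
            ┃█  □  █              ┃ Name:       [  
            ┃█   ◎ █              ┃ Theme:      ( )
            ┃█   █ █              ┃ Language:   ( )
            ┃█  █  █              ┃ Company:    [12
            ┃█@  █ █              ┃ Role:       [Us
            ┃█◎□   █              ┃ Admin:      [x]
            ┃███████              ┃ Public:     [ ]
            ┃Moves: 2  0/2        ┃ Address:    [  
            ┃                     ┃━━━━━━━━━━━━━━━━
            ┃                     ┃                
            ┃                     ┃                
            ┗━━━━━━━━━━━━━━━━━━━━━┛                
                                                   


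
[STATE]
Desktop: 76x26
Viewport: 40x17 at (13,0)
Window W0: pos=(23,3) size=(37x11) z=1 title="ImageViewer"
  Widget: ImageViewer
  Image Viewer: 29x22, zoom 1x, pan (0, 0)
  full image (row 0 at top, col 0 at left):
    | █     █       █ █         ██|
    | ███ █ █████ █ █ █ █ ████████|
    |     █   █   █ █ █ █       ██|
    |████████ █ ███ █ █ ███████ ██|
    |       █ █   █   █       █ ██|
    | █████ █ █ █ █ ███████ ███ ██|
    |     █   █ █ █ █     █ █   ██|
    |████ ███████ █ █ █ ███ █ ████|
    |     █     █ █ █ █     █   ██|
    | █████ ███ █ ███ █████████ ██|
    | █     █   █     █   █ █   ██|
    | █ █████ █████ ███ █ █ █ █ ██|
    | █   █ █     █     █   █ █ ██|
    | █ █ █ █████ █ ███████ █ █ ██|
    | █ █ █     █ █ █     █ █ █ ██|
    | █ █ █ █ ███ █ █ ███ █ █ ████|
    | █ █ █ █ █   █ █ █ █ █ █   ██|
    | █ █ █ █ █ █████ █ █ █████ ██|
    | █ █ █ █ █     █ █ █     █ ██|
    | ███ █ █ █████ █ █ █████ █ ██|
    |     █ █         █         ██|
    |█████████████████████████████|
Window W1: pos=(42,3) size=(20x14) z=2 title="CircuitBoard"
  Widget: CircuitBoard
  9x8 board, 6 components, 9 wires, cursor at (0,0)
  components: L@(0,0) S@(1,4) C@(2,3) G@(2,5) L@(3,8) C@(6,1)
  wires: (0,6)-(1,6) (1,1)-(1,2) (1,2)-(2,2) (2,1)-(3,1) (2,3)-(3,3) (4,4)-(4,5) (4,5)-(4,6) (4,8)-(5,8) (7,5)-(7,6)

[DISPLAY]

                                        
                                        
                                        
          ┏━━━━━━━━━━━━━━━━━━┏━━━━━━━━━━
          ┃ ImageViewer      ┃ CircuitBo
          ┠──────────────────┠──────────
          ┃ █     █       █ █┃   0 1 2 3
          ┃ ███ █ █████ █ █ █┃0  [L]    
          ┃     █   █   █ █ █┃          
          ┃████████ █ ███ █ █┃1       · 
          ┃       █ █   █   █┃          
          ┃ █████ █ █ █ █ ███┃2       · 
          ┃     █   █ █ █ █  ┃        │ 
          ┗━━━━━━━━━━━━━━━━━━┃3       · 
                             ┃          
                             ┃4         
                             ┗━━━━━━━━━━


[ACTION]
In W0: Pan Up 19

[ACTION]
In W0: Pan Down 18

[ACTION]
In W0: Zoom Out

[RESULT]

                                        
                                        
                                        
          ┏━━━━━━━━━━━━━━━━━━┏━━━━━━━━━━
          ┃ ImageViewer      ┃ CircuitBo
          ┠──────────────────┠──────────
          ┃ █ █ █ █ █     █ █┃   0 1 2 3
          ┃ ███ █ █ █████ █ █┃0  [L]    
          ┃     █ █         █┃          
          ┃██████████████████┃1       · 
          ┃                  ┃          
          ┃                  ┃2       · 
          ┃                  ┃        │ 
          ┗━━━━━━━━━━━━━━━━━━┃3       · 
                             ┃          
                             ┃4         
                             ┗━━━━━━━━━━


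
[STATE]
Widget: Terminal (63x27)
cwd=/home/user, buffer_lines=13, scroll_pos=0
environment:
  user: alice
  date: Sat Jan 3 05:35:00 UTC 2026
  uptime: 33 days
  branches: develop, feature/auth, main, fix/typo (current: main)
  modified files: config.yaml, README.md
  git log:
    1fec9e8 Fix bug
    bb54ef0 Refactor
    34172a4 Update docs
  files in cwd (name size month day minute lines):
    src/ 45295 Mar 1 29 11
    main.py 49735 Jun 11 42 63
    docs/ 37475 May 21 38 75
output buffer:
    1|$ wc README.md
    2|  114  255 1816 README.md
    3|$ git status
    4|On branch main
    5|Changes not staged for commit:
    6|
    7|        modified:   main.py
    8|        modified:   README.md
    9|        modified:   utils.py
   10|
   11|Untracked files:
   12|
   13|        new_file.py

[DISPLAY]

$ wc README.md                                                 
  114  255 1816 README.md                                      
$ git status                                                   
On branch main                                                 
Changes not staged for commit:                                 
                                                               
        modified:   main.py                                    
        modified:   README.md                                  
        modified:   utils.py                                   
                                                               
Untracked files:                                               
                                                               
        new_file.py                                            
$ █                                                            
                                                               
                                                               
                                                               
                                                               
                                                               
                                                               
                                                               
                                                               
                                                               
                                                               
                                                               
                                                               
                                                               


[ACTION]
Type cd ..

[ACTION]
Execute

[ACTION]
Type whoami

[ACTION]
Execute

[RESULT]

$ wc README.md                                                 
  114  255 1816 README.md                                      
$ git status                                                   
On branch main                                                 
Changes not staged for commit:                                 
                                                               
        modified:   main.py                                    
        modified:   README.md                                  
        modified:   utils.py                                   
                                                               
Untracked files:                                               
                                                               
        new_file.py                                            
$ cd ..                                                        
                                                               
$ whoami                                                       
alice                                                          
$ █                                                            
                                                               
                                                               
                                                               
                                                               
                                                               
                                                               
                                                               
                                                               
                                                               


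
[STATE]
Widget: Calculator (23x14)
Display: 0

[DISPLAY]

                      0
┌───┬───┬───┬───┐      
│ 7 │ 8 │ 9 │ ÷ │      
├───┼───┼───┼───┤      
│ 4 │ 5 │ 6 │ × │      
├───┼───┼───┼───┤      
│ 1 │ 2 │ 3 │ - │      
├───┼───┼───┼───┤      
│ 0 │ . │ = │ + │      
├───┼───┼───┼───┤      
│ C │ MC│ MR│ M+│      
└───┴───┴───┴───┘      
                       
                       


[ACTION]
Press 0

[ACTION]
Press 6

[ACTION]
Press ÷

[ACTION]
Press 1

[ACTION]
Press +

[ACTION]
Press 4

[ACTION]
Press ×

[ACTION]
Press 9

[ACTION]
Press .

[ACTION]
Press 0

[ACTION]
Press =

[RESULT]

                     90
┌───┬───┬───┬───┐      
│ 7 │ 8 │ 9 │ ÷ │      
├───┼───┼───┼───┤      
│ 4 │ 5 │ 6 │ × │      
├───┼───┼───┼───┤      
│ 1 │ 2 │ 3 │ - │      
├───┼───┼───┼───┤      
│ 0 │ . │ = │ + │      
├───┼───┼───┼───┤      
│ C │ MC│ MR│ M+│      
└───┴───┴───┴───┘      
                       
                       


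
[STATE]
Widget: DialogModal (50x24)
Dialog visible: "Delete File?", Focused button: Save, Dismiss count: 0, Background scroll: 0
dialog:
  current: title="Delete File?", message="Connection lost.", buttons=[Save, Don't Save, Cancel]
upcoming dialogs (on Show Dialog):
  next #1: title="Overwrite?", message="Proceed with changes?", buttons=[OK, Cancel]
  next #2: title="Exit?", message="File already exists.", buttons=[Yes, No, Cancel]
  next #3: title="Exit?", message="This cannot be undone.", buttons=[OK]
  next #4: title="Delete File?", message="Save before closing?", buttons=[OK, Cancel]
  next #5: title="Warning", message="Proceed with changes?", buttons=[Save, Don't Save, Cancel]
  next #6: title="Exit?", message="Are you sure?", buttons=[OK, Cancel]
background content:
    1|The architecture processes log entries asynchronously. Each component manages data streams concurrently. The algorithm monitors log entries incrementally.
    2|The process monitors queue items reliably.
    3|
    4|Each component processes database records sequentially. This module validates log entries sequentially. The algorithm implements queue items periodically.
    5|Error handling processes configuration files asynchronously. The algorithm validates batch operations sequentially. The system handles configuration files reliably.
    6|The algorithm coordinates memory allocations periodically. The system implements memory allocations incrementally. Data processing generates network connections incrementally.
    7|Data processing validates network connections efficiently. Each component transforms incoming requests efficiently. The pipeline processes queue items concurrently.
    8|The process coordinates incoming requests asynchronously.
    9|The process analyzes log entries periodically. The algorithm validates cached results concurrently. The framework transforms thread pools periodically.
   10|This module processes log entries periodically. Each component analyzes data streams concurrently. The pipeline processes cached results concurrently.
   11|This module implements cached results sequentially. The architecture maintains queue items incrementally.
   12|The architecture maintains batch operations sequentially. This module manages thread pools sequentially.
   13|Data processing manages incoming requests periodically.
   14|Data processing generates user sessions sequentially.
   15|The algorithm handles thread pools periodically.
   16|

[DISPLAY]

The architecture processes log entries asynchronou
The process monitors queue items reliably.        
                                                  
Each component processes database records sequenti
Error handling processes configuration files async
The algorithm coordinates memory allocations perio
Data processing validates network connections effi
The process coordinates incoming requests asynchro
The process analyzes log entries periodically. The
This modu┌──────────────────────────────┐cally. Ea
This modu│         Delete File?         │uentially
The archi│       Connection lost.       │ns sequen
Data proc│ [Save]  Don't Save   Cancel  │ periodic
Data proc└──────────────────────────────┘equential
The algorithm handles thread pools periodically.  
                                                  
                                                  
                                                  
                                                  
                                                  
                                                  
                                                  
                                                  
                                                  


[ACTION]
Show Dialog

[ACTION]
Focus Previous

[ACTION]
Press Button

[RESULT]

The architecture processes log entries asynchronou
The process monitors queue items reliably.        
                                                  
Each component processes database records sequenti
Error handling processes configuration files async
The algorithm coordinates memory allocations perio
Data processing validates network connections effi
The process coordinates incoming requests asynchro
The process analyzes log entries periodically. The
This module processes log entries periodically. Ea
This module implements cached results sequentially
The architecture maintains batch operations sequen
Data processing manages incoming requests periodic
Data processing generates user sessions sequential
The algorithm handles thread pools periodically.  
                                                  
                                                  
                                                  
                                                  
                                                  
                                                  
                                                  
                                                  
                                                  


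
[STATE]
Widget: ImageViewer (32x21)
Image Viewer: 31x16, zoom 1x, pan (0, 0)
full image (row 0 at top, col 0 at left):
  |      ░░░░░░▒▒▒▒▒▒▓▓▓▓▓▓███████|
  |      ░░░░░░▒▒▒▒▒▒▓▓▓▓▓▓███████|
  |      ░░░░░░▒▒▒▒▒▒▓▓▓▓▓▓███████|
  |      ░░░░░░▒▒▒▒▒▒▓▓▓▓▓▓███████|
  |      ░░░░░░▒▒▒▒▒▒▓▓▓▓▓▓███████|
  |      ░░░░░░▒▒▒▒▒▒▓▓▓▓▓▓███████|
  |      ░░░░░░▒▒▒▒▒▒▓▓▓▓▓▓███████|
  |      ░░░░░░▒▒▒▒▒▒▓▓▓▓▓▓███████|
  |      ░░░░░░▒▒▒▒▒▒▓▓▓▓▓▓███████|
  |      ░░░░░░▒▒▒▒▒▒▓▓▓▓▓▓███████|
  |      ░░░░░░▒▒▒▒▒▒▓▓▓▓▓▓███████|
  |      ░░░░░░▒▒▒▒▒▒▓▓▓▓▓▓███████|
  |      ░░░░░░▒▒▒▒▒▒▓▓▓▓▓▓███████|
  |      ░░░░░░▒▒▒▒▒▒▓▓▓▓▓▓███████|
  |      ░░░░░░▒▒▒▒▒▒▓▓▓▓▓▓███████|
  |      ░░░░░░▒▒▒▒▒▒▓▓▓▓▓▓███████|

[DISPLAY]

      ░░░░░░▒▒▒▒▒▒▓▓▓▓▓▓███████ 
      ░░░░░░▒▒▒▒▒▒▓▓▓▓▓▓███████ 
      ░░░░░░▒▒▒▒▒▒▓▓▓▓▓▓███████ 
      ░░░░░░▒▒▒▒▒▒▓▓▓▓▓▓███████ 
      ░░░░░░▒▒▒▒▒▒▓▓▓▓▓▓███████ 
      ░░░░░░▒▒▒▒▒▒▓▓▓▓▓▓███████ 
      ░░░░░░▒▒▒▒▒▒▓▓▓▓▓▓███████ 
      ░░░░░░▒▒▒▒▒▒▓▓▓▓▓▓███████ 
      ░░░░░░▒▒▒▒▒▒▓▓▓▓▓▓███████ 
      ░░░░░░▒▒▒▒▒▒▓▓▓▓▓▓███████ 
      ░░░░░░▒▒▒▒▒▒▓▓▓▓▓▓███████ 
      ░░░░░░▒▒▒▒▒▒▓▓▓▓▓▓███████ 
      ░░░░░░▒▒▒▒▒▒▓▓▓▓▓▓███████ 
      ░░░░░░▒▒▒▒▒▒▓▓▓▓▓▓███████ 
      ░░░░░░▒▒▒▒▒▒▓▓▓▓▓▓███████ 
      ░░░░░░▒▒▒▒▒▒▓▓▓▓▓▓███████ 
                                
                                
                                
                                
                                


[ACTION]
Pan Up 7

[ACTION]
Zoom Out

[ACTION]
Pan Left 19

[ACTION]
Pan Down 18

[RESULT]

                                
                                
                                
                                
                                
                                
                                
                                
                                
                                
                                
                                
                                
                                
                                
                                
                                
                                
                                
                                
                                


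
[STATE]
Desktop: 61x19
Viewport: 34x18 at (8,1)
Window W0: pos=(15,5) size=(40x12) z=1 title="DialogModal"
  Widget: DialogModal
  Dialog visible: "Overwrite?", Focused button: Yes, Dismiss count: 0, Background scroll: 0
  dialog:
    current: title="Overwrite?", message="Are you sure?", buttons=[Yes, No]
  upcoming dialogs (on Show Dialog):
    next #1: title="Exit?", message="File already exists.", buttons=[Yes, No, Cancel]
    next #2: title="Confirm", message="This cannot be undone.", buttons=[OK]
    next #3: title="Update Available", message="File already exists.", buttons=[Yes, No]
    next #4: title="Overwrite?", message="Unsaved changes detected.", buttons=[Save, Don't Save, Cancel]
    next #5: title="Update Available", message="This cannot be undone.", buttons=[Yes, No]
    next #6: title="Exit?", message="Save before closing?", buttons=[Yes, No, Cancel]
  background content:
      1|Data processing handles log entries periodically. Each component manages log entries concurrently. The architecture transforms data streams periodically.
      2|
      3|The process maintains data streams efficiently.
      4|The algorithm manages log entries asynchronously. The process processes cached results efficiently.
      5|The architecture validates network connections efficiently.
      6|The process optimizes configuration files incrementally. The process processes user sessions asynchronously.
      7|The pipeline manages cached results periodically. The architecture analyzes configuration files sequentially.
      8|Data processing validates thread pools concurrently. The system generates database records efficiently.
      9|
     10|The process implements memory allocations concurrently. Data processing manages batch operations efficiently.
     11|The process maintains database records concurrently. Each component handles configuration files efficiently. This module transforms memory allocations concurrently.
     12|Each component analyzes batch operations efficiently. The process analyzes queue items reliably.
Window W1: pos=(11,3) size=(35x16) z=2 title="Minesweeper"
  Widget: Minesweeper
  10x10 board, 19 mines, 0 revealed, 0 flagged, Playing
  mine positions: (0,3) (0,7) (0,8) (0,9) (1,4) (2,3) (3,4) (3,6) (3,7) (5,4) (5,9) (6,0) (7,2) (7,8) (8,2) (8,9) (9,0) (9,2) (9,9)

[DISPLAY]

                                  
                                  
   ┏━━━━━━━━━━━━━━━━━━━━━━━━━━━━━━
   ┃ Minesweeper                  
   ┠──────────────────────────────
   ┃■■■■■■■■■■                    
   ┃■■■■■■■■■■                    
   ┃■■■■■■■■■■                    
   ┃■■■■■■■■■■                    
   ┃■■■■■■■■■■                    
   ┃■■■■■■■■■■                    
   ┃■■■■■■■■■■                    
   ┃■■■■■■■■■■                    
   ┃■■■■■■■■■■                    
   ┃■■■■■■■■■■                    
   ┃                              
   ┃                              
   ┗━━━━━━━━━━━━━━━━━━━━━━━━━━━━━━


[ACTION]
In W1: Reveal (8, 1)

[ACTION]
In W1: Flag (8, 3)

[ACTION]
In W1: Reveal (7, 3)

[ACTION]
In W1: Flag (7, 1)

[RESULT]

                                  
                                  
   ┏━━━━━━━━━━━━━━━━━━━━━━━━━━━━━━
   ┃ Minesweeper                  
   ┠──────────────────────────────
   ┃■■■■■■■■■■                    
   ┃■■■■■■■■■■                    
   ┃■■■■■■■■■■                    
   ┃■■■■■■■■■■                    
   ┃■■■■■■■■■■                    
   ┃■■■■■■■■■■                    
   ┃■■■■■■■■■■                    
   ┃■⚑■2■■■■■■                    
   ┃■4■⚑■■■■■■                    
   ┃■■■■■■■■■■                    
   ┃                              
   ┃                              
   ┗━━━━━━━━━━━━━━━━━━━━━━━━━━━━━━


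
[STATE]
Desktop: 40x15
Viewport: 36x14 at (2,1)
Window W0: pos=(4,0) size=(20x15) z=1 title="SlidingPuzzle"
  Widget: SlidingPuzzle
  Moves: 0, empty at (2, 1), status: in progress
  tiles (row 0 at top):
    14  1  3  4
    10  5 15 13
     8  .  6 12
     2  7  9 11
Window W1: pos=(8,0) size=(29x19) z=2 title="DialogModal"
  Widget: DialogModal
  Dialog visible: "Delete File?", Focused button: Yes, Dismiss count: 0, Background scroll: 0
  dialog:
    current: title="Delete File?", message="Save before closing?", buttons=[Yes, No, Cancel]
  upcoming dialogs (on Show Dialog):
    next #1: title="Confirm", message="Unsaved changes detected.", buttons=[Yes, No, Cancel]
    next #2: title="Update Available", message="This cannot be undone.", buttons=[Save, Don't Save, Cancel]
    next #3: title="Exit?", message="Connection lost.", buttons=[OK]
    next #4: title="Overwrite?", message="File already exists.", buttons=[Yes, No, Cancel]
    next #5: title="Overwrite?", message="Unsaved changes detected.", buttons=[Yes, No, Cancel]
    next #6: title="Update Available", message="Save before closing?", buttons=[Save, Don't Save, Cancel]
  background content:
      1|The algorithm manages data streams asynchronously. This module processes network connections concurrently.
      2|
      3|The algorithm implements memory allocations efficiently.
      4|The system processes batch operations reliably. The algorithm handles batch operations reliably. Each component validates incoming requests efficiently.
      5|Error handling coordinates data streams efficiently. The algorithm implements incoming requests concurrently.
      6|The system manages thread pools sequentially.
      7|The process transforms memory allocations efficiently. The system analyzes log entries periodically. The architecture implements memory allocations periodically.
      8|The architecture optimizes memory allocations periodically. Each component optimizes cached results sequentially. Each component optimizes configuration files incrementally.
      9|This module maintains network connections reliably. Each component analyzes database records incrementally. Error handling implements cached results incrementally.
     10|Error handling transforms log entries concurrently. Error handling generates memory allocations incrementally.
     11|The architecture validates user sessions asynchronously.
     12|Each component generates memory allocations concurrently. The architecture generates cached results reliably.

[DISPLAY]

  ┃ Sl┃ DialogModal               ┃ 
  ┠───┠───────────────────────────┨ 
  ┃┌──┃The algorithm manages data ┃ 
  ┃│ 1┃                           ┃ 
  ┃├──┃The algorithm implements me┃ 
  ┃│ 1┃The system processes batch ┃ 
  ┃├──┃Error handling coordinates ┃ 
  ┃│  ┃Th┌─────────────────────┐ p┃ 
  ┃├──┃Th│     Delete File?    │mo┃ 
  ┃│  ┃Th│ Save before closing?│s ┃ 
  ┃└──┃Th│ [Yes]  No   Cancel  │wo┃ 
  ┃Mov┃Er└─────────────────────┘ l┃ 
  ┃   ┃The architecture validates ┃ 
  ┗━━━┃Each component generates me┃ 


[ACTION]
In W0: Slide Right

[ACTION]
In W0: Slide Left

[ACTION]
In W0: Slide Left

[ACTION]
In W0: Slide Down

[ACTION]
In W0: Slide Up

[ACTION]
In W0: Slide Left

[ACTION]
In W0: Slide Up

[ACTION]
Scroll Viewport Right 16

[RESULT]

┃ Sl┃ DialogModal               ┃   
┠───┠───────────────────────────┨   
┃┌──┃The algorithm manages data ┃   
┃│ 1┃                           ┃   
┃├──┃The algorithm implements me┃   
┃│ 1┃The system processes batch ┃   
┃├──┃Error handling coordinates ┃   
┃│  ┃Th┌─────────────────────┐ p┃   
┃├──┃Th│     Delete File?    │mo┃   
┃│  ┃Th│ Save before closing?│s ┃   
┃└──┃Th│ [Yes]  No   Cancel  │wo┃   
┃Mov┃Er└─────────────────────┘ l┃   
┃   ┃The architecture validates ┃   
┗━━━┃Each component generates me┃   


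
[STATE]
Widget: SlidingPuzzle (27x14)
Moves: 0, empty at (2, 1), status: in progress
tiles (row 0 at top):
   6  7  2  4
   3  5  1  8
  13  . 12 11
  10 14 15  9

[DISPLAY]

┌────┬────┬────┬────┐      
│  6 │  7 │  2 │  4 │      
├────┼────┼────┼────┤      
│  3 │  5 │  1 │  8 │      
├────┼────┼────┼────┤      
│ 13 │    │ 12 │ 11 │      
├────┼────┼────┼────┤      
│ 10 │ 14 │ 15 │  9 │      
└────┴────┴────┴────┘      
Moves: 0                   
                           
                           
                           
                           


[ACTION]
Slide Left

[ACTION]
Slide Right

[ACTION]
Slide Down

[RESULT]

┌────┬────┬────┬────┐      
│  6 │  7 │  2 │  4 │      
├────┼────┼────┼────┤      
│  3 │    │  1 │  8 │      
├────┼────┼────┼────┤      
│ 13 │  5 │ 12 │ 11 │      
├────┼────┼────┼────┤      
│ 10 │ 14 │ 15 │  9 │      
└────┴────┴────┴────┘      
Moves: 3                   
                           
                           
                           
                           


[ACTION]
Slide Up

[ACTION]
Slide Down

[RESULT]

┌────┬────┬────┬────┐      
│  6 │  7 │  2 │  4 │      
├────┼────┼────┼────┤      
│  3 │    │  1 │  8 │      
├────┼────┼────┼────┤      
│ 13 │  5 │ 12 │ 11 │      
├────┼────┼────┼────┤      
│ 10 │ 14 │ 15 │  9 │      
└────┴────┴────┴────┘      
Moves: 5                   
                           
                           
                           
                           


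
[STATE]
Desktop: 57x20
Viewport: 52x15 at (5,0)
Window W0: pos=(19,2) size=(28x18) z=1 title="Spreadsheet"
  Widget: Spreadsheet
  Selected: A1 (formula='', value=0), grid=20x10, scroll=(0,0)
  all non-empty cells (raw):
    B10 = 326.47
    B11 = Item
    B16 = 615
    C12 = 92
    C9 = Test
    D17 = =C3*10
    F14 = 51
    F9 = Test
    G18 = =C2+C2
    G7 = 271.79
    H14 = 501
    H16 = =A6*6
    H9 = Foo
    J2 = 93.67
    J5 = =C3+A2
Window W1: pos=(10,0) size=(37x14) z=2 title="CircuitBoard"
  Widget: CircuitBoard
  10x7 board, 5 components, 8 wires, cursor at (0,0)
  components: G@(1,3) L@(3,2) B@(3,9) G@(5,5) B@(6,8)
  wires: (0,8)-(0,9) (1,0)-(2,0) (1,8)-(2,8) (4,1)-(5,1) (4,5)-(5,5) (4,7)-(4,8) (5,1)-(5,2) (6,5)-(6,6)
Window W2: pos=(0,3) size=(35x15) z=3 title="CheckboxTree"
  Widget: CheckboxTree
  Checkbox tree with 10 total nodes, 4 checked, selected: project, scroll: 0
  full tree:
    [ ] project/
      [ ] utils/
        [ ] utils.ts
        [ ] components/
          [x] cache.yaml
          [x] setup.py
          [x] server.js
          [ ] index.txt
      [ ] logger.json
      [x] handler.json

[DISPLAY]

     ┏━━━━━━━━━━━━━━━━━━━━━━━━━━━━━━━━━━━┓          
     ┃ CircuitBoard                      ┃          
     ┠───────────────────────────────────┨          
━━━━━━━━━━━━━━━━━━━━━━━━━━━━━┓           ┃          
ckboxTree                    ┃           ┃          
─────────────────────────────┨           ┃          
 project/                    ┃           ┃          
-] utils/                    ┃           ┃          
 [ ] utils.ts                ┃           ┃          
 [-] components/             ┃           ┃          
   [x] cache.yaml            ┃           ┃          
   [x] setup.py              ┃           ┃          
   [x] server.js             ┃·       · ─┃          
   [ ] index.txt             ┃━━━━━━━━━━━┛          
 ] logger.json               ┃    0      ┃          


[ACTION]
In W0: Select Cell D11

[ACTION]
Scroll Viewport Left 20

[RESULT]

          ┏━━━━━━━━━━━━━━━━━━━━━━━━━━━━━━━━━━━┓     
          ┃ CircuitBoard                      ┃     
          ┠───────────────────────────────────┨     
┏━━━━━━━━━━━━━━━━━━━━━━━━━━━━━━━━━┓           ┃     
┃ CheckboxTree                    ┃           ┃     
┠─────────────────────────────────┨           ┃     
┃>[-] project/                    ┃           ┃     
┃   [-] utils/                    ┃           ┃     
┃     [ ] utils.ts                ┃           ┃     
┃     [-] components/             ┃           ┃     
┃       [x] cache.yaml            ┃           ┃     
┃       [x] setup.py              ┃           ┃     
┃       [x] server.js             ┃·       · ─┃     
┃       [ ] index.txt             ┃━━━━━━━━━━━┛     
┃   [ ] logger.json               ┃    0      ┃     


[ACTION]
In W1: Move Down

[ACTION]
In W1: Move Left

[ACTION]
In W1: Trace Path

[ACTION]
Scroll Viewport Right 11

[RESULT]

     ┏━━━━━━━━━━━━━━━━━━━━━━━━━━━━━━━━━━━┓          
     ┃ CircuitBoard                      ┃          
     ┠───────────────────────────────────┨          
━━━━━━━━━━━━━━━━━━━━━━━━━━━━━┓           ┃          
ckboxTree                    ┃           ┃          
─────────────────────────────┨           ┃          
 project/                    ┃           ┃          
-] utils/                    ┃           ┃          
 [ ] utils.ts                ┃           ┃          
 [-] components/             ┃           ┃          
   [x] cache.yaml            ┃           ┃          
   [x] setup.py              ┃           ┃          
   [x] server.js             ┃·       · ─┃          
   [ ] index.txt             ┃━━━━━━━━━━━┛          
 ] logger.json               ┃    0      ┃          
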